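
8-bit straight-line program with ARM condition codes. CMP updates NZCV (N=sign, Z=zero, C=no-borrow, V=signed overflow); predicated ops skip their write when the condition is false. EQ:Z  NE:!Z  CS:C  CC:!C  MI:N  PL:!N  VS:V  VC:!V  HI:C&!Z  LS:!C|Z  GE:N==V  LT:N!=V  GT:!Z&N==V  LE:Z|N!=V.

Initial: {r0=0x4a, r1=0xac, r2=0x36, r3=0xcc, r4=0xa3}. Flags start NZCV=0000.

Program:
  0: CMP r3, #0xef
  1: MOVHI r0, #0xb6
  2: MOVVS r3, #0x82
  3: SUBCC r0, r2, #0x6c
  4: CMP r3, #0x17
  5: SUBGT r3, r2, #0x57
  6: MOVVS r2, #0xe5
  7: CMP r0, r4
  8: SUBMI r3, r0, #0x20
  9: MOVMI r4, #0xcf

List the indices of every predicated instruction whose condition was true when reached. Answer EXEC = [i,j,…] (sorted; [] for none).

0: ✓ CMP  NZCV=1000
1: · MOVHI
2: · MOVVS
3: ✓ SUBCC  r0←0xca
4: ✓ CMP  NZCV=1010
5: · SUBGT
6: · MOVVS
7: ✓ CMP  NZCV=0010
8: · SUBMI
9: · MOVMI

EXEC = [3]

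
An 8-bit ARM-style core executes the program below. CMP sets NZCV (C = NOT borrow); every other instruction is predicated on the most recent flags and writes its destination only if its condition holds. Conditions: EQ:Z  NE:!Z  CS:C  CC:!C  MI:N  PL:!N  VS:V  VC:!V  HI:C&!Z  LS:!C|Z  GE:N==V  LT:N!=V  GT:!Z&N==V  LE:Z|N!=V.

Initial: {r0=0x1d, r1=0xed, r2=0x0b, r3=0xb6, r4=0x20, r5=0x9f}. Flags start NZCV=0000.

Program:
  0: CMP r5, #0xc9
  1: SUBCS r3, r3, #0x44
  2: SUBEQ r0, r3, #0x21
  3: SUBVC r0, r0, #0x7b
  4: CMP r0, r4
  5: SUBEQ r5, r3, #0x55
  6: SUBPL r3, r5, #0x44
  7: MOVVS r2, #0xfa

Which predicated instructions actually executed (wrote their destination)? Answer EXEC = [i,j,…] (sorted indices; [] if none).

0: ✓ CMP  NZCV=1000
1: · SUBCS
2: · SUBEQ
3: ✓ SUBVC  r0←0xa2
4: ✓ CMP  NZCV=1010
5: · SUBEQ
6: · SUBPL
7: · MOVVS

EXEC = [3]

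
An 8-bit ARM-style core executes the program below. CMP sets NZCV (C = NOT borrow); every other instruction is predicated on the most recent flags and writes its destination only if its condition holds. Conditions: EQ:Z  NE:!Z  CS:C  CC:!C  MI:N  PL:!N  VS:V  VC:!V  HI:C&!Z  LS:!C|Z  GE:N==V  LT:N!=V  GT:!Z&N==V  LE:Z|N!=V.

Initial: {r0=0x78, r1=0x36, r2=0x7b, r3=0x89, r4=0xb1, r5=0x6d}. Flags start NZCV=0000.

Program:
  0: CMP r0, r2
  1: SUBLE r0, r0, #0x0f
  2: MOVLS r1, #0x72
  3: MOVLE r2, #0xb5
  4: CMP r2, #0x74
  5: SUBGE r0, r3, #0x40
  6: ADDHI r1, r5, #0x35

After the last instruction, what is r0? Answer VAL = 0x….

VAL = 0x69

[0] flags=1000 → (cmp)
[1] flags=1000 LE?T → r0=0x69
[2] flags=1000 LS?T → r1=0x72
[3] flags=1000 LE?T → r2=0xb5
[4] flags=0011 → (cmp)
[5] flags=0011 GE?F → skip
[6] flags=0011 HI?T → r1=0xa2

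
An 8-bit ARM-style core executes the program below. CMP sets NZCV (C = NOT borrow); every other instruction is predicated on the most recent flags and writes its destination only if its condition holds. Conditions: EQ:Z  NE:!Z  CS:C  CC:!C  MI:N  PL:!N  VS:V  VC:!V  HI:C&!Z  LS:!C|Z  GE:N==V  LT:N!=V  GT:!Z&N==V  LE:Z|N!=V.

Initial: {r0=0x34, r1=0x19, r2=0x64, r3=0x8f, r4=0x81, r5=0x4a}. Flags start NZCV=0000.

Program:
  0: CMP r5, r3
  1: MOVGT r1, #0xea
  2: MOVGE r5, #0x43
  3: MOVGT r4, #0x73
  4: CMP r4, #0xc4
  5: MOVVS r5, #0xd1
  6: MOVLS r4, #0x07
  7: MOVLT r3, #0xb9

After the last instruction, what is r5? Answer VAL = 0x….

VAL = 0xd1

0: ✓ CMP  NZCV=1001
1: ✓ MOVGT  r1←0xea
2: ✓ MOVGE  r5←0x43
3: ✓ MOVGT  r4←0x73
4: ✓ CMP  NZCV=1001
5: ✓ MOVVS  r5←0xd1
6: ✓ MOVLS  r4←0x07
7: · MOVLT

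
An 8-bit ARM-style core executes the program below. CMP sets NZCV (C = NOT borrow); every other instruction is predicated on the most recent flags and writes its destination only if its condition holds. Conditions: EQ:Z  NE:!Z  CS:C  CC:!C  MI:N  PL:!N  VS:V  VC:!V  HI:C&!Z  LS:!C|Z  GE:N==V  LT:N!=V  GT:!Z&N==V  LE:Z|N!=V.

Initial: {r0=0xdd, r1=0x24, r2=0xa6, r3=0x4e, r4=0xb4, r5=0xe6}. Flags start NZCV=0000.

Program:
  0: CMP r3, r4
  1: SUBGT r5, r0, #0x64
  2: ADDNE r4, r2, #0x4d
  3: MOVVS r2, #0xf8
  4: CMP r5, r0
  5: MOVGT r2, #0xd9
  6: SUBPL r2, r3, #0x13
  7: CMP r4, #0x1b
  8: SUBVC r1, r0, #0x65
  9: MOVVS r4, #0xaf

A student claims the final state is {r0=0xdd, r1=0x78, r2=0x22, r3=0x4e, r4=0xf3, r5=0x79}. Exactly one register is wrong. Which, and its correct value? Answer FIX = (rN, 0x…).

[0] flags=1001 → (cmp)
[1] flags=1001 GT?T → r5=0x79
[2] flags=1001 NE?T → r4=0xf3
[3] flags=1001 VS?T → r2=0xf8
[4] flags=1001 → (cmp)
[5] flags=1001 GT?T → r2=0xd9
[6] flags=1001 PL?F → skip
[7] flags=1010 → (cmp)
[8] flags=1010 VC?T → r1=0x78
[9] flags=1010 VS?F → skip

FIX = (r2, 0xd9)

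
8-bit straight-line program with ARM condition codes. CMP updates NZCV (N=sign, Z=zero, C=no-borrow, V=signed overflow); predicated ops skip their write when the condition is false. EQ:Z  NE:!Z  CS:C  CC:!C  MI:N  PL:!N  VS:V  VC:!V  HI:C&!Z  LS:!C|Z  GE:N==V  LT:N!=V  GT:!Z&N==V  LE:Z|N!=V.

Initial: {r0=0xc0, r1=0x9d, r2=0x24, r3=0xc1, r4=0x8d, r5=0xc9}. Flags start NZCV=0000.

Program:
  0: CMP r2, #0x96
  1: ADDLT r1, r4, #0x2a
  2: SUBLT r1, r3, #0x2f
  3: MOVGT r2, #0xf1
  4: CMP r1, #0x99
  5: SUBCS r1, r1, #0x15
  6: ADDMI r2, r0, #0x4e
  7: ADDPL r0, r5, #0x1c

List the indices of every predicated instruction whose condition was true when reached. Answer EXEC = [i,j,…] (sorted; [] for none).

[0] flags=1001 → (cmp)
[1] flags=1001 LT?F → skip
[2] flags=1001 LT?F → skip
[3] flags=1001 GT?T → r2=0xf1
[4] flags=0010 → (cmp)
[5] flags=0010 CS?T → r1=0x88
[6] flags=0010 MI?F → skip
[7] flags=0010 PL?T → r0=0xe5

EXEC = [3,5,7]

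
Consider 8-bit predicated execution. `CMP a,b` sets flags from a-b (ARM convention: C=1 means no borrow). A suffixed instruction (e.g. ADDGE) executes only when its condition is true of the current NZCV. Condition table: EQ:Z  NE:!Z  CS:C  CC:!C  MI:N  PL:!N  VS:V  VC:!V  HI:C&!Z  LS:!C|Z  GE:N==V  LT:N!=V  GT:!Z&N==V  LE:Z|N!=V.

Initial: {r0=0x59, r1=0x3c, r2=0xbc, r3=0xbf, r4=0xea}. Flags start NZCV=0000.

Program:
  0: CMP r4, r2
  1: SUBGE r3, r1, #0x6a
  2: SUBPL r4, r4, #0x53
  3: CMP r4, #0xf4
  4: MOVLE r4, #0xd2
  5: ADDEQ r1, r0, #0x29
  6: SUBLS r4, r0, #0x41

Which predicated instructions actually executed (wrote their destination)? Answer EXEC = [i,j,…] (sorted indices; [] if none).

EXEC = [1,2,4,6]

[0] flags=0010 → (cmp)
[1] flags=0010 GE?T → r3=0xd2
[2] flags=0010 PL?T → r4=0x97
[3] flags=1000 → (cmp)
[4] flags=1000 LE?T → r4=0xd2
[5] flags=1000 EQ?F → skip
[6] flags=1000 LS?T → r4=0x18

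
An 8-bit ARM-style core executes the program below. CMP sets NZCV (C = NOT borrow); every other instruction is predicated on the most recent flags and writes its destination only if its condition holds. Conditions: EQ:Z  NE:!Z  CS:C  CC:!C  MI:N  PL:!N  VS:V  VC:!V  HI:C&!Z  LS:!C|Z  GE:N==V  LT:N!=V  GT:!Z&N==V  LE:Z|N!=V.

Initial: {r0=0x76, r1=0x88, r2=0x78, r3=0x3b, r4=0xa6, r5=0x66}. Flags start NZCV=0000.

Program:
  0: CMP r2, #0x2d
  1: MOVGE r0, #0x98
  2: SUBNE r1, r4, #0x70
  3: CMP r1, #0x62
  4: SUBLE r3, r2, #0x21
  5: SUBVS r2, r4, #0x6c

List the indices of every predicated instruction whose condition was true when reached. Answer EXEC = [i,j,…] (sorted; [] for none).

EXEC = [1,2,4]

[0] flags=0010 → (cmp)
[1] flags=0010 GE?T → r0=0x98
[2] flags=0010 NE?T → r1=0x36
[3] flags=1000 → (cmp)
[4] flags=1000 LE?T → r3=0x57
[5] flags=1000 VS?F → skip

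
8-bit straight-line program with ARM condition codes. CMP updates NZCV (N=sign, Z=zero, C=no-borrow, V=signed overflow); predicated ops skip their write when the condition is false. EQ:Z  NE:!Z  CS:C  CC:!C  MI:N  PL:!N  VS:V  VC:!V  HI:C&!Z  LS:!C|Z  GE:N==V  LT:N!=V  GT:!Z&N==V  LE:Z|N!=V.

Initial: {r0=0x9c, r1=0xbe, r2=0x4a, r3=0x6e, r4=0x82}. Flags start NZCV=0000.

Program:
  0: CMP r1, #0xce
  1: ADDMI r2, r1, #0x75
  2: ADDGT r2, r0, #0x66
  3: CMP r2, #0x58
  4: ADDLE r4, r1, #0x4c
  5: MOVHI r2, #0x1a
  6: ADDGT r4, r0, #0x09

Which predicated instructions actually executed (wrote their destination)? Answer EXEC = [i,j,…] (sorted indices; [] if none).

EXEC = [1,4]

0: ✓ CMP  NZCV=1000
1: ✓ ADDMI  r2←0x33
2: · ADDGT
3: ✓ CMP  NZCV=1000
4: ✓ ADDLE  r4←0x0a
5: · MOVHI
6: · ADDGT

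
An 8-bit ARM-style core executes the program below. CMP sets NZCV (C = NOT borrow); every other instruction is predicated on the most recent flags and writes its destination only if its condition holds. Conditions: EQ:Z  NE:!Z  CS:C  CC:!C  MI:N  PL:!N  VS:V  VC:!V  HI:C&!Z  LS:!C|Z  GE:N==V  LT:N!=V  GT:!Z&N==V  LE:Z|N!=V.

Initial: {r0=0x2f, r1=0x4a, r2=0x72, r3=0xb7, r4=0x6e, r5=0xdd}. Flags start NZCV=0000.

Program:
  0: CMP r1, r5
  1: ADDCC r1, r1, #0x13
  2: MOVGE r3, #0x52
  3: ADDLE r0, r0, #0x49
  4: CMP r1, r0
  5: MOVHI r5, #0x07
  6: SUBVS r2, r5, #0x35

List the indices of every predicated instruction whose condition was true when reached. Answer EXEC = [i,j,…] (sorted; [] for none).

EXEC = [1,2,5]

[0] flags=0000 → (cmp)
[1] flags=0000 CC?T → r1=0x5d
[2] flags=0000 GE?T → r3=0x52
[3] flags=0000 LE?F → skip
[4] flags=0010 → (cmp)
[5] flags=0010 HI?T → r5=0x07
[6] flags=0010 VS?F → skip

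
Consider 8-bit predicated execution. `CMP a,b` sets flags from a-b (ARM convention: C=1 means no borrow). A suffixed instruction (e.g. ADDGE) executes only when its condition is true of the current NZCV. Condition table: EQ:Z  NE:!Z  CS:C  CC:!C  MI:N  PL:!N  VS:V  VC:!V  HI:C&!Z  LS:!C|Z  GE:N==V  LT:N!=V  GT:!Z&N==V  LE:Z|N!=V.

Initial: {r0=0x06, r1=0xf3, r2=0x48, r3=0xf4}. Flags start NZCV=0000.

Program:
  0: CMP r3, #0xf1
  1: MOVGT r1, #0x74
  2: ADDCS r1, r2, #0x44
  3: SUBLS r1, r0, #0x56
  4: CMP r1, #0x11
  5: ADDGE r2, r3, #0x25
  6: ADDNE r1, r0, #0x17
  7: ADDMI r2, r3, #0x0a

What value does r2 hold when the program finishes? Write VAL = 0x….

VAL = 0x48

0: ✓ CMP  NZCV=0010
1: ✓ MOVGT  r1←0x74
2: ✓ ADDCS  r1←0x8c
3: · SUBLS
4: ✓ CMP  NZCV=0011
5: · ADDGE
6: ✓ ADDNE  r1←0x1d
7: · ADDMI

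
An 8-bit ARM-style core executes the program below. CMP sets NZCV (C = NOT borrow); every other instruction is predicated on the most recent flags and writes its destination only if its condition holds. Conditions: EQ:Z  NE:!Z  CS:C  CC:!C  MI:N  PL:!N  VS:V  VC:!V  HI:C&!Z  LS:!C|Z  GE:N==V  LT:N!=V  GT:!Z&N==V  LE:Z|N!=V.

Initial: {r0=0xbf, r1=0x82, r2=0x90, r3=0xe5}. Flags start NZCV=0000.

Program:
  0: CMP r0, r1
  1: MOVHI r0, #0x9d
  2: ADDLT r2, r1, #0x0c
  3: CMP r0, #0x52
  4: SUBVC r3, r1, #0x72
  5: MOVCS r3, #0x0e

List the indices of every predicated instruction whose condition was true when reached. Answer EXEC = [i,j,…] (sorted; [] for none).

EXEC = [1,5]

0: ✓ CMP  NZCV=0010
1: ✓ MOVHI  r0←0x9d
2: · ADDLT
3: ✓ CMP  NZCV=0011
4: · SUBVC
5: ✓ MOVCS  r3←0x0e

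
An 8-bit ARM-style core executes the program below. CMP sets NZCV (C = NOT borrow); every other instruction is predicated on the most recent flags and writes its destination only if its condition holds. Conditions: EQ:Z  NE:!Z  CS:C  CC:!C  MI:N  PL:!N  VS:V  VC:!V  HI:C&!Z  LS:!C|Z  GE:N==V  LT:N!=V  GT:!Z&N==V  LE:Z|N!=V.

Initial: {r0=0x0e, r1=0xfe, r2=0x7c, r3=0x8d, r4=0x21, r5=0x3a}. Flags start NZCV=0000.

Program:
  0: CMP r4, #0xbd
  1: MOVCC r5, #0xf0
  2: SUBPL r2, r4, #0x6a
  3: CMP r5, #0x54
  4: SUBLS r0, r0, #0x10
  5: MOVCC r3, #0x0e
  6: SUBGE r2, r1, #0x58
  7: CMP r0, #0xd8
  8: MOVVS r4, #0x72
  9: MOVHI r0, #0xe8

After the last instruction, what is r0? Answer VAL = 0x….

VAL = 0x0e

0: ✓ CMP  NZCV=0000
1: ✓ MOVCC  r5←0xf0
2: ✓ SUBPL  r2←0xb7
3: ✓ CMP  NZCV=1010
4: · SUBLS
5: · MOVCC
6: · SUBGE
7: ✓ CMP  NZCV=0000
8: · MOVVS
9: · MOVHI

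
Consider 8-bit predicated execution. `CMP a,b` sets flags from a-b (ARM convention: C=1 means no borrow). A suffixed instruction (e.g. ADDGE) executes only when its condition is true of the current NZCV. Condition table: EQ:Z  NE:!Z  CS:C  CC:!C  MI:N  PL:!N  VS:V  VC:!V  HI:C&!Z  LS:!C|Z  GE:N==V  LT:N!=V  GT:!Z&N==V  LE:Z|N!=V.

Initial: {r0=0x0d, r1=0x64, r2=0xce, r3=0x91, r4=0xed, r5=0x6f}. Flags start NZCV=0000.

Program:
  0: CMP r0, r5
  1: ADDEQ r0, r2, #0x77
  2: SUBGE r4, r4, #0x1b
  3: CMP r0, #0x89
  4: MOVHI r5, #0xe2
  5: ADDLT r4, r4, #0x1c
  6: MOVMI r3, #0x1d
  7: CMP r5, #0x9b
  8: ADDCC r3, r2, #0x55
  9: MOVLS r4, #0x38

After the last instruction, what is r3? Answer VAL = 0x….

VAL = 0x23

0: ✓ CMP  NZCV=1000
1: · ADDEQ
2: · SUBGE
3: ✓ CMP  NZCV=1001
4: · MOVHI
5: · ADDLT
6: ✓ MOVMI  r3←0x1d
7: ✓ CMP  NZCV=1001
8: ✓ ADDCC  r3←0x23
9: ✓ MOVLS  r4←0x38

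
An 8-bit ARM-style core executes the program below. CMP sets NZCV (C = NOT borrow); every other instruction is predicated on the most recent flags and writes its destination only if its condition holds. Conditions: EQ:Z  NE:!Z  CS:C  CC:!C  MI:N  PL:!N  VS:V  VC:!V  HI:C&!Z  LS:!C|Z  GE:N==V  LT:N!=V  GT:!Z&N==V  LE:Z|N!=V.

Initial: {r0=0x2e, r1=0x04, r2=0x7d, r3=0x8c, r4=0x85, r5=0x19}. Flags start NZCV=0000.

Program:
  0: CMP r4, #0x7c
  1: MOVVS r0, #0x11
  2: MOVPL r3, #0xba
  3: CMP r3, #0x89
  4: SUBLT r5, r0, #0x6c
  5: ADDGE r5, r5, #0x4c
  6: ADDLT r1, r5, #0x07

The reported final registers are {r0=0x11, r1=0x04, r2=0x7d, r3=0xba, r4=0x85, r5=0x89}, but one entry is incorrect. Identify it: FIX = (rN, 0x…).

FIX = (r5, 0x65)

[0] flags=0011 → (cmp)
[1] flags=0011 VS?T → r0=0x11
[2] flags=0011 PL?T → r3=0xba
[3] flags=0010 → (cmp)
[4] flags=0010 LT?F → skip
[5] flags=0010 GE?T → r5=0x65
[6] flags=0010 LT?F → skip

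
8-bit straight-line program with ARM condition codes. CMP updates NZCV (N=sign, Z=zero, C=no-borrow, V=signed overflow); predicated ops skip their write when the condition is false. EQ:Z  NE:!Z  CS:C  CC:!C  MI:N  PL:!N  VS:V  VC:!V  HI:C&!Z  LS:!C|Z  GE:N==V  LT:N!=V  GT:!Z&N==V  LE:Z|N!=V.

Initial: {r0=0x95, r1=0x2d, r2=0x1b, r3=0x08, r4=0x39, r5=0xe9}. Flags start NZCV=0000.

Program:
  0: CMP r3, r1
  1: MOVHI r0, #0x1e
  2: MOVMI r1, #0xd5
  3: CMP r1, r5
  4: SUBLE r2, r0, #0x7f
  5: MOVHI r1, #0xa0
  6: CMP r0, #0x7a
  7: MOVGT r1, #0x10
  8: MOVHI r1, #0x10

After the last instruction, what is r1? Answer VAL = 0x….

0: ✓ CMP  NZCV=1000
1: · MOVHI
2: ✓ MOVMI  r1←0xd5
3: ✓ CMP  NZCV=1000
4: ✓ SUBLE  r2←0x16
5: · MOVHI
6: ✓ CMP  NZCV=0011
7: · MOVGT
8: ✓ MOVHI  r1←0x10

VAL = 0x10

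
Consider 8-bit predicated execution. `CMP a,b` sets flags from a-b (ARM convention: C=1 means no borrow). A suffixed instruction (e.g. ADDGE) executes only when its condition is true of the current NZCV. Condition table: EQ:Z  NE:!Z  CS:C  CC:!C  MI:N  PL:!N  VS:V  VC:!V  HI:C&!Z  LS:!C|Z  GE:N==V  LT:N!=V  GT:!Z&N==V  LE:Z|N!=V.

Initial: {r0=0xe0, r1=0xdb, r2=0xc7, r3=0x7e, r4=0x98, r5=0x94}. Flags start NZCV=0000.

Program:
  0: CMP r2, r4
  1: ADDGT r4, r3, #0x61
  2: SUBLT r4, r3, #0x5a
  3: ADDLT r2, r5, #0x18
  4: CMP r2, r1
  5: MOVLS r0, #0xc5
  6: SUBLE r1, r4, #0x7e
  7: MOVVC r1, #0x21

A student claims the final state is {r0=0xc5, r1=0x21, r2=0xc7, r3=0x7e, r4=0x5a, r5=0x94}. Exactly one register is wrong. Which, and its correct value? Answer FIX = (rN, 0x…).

FIX = (r4, 0xdf)

[0] flags=0010 → (cmp)
[1] flags=0010 GT?T → r4=0xdf
[2] flags=0010 LT?F → skip
[3] flags=0010 LT?F → skip
[4] flags=1000 → (cmp)
[5] flags=1000 LS?T → r0=0xc5
[6] flags=1000 LE?T → r1=0x61
[7] flags=1000 VC?T → r1=0x21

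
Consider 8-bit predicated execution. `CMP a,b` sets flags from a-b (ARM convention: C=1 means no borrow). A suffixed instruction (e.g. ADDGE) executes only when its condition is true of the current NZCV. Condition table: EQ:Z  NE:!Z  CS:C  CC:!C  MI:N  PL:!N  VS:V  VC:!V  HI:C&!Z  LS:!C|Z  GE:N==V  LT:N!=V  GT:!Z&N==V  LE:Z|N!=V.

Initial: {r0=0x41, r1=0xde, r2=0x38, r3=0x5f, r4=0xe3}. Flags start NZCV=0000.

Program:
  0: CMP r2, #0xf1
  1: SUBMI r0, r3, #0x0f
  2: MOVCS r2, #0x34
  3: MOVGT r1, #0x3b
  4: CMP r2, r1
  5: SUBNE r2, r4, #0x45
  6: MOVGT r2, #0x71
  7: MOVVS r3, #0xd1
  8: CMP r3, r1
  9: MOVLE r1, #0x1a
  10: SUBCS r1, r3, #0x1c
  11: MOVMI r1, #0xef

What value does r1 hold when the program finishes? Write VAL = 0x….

0: ✓ CMP  NZCV=0000
1: · SUBMI
2: · MOVCS
3: ✓ MOVGT  r1←0x3b
4: ✓ CMP  NZCV=1000
5: ✓ SUBNE  r2←0x9e
6: · MOVGT
7: · MOVVS
8: ✓ CMP  NZCV=0010
9: · MOVLE
10: ✓ SUBCS  r1←0x43
11: · MOVMI

VAL = 0x43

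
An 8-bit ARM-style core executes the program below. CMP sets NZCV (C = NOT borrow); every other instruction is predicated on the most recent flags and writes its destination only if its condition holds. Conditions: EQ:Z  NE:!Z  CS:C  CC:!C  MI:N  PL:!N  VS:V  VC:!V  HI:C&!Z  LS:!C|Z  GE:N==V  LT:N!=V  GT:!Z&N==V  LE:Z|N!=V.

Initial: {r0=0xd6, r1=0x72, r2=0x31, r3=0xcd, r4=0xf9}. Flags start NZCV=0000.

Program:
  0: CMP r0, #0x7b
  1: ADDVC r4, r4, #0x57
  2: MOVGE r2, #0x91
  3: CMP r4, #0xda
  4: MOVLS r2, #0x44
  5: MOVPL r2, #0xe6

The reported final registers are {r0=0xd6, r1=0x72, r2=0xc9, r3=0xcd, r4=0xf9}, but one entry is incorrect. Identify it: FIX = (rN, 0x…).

FIX = (r2, 0xe6)

[0] flags=0011 → (cmp)
[1] flags=0011 VC?F → skip
[2] flags=0011 GE?F → skip
[3] flags=0010 → (cmp)
[4] flags=0010 LS?F → skip
[5] flags=0010 PL?T → r2=0xe6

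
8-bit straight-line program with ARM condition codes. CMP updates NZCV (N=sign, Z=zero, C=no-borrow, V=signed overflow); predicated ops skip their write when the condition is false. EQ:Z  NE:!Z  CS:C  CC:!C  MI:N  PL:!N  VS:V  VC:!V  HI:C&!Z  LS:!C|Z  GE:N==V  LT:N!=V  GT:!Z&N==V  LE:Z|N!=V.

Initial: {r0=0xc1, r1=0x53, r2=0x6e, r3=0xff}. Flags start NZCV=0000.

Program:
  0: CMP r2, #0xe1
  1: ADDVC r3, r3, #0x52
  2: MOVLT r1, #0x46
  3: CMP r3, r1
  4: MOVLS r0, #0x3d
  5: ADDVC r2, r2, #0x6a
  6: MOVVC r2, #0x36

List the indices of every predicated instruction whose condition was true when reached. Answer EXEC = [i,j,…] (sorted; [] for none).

[0] flags=1001 → (cmp)
[1] flags=1001 VC?F → skip
[2] flags=1001 LT?F → skip
[3] flags=1010 → (cmp)
[4] flags=1010 LS?F → skip
[5] flags=1010 VC?T → r2=0xd8
[6] flags=1010 VC?T → r2=0x36

EXEC = [5,6]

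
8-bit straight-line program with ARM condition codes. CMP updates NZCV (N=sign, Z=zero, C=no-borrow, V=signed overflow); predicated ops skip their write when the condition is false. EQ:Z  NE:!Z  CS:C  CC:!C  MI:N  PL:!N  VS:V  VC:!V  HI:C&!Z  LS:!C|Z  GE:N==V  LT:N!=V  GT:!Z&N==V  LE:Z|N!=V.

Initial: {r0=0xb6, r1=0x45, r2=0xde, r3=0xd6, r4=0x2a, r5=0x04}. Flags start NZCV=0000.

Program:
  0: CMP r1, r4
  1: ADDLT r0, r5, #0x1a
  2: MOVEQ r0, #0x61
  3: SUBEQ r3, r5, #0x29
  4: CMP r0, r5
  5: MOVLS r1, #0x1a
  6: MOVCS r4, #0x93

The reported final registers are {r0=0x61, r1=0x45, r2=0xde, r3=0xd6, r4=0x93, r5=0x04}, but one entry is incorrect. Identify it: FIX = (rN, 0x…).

FIX = (r0, 0xb6)

[0] flags=0010 → (cmp)
[1] flags=0010 LT?F → skip
[2] flags=0010 EQ?F → skip
[3] flags=0010 EQ?F → skip
[4] flags=1010 → (cmp)
[5] flags=1010 LS?F → skip
[6] flags=1010 CS?T → r4=0x93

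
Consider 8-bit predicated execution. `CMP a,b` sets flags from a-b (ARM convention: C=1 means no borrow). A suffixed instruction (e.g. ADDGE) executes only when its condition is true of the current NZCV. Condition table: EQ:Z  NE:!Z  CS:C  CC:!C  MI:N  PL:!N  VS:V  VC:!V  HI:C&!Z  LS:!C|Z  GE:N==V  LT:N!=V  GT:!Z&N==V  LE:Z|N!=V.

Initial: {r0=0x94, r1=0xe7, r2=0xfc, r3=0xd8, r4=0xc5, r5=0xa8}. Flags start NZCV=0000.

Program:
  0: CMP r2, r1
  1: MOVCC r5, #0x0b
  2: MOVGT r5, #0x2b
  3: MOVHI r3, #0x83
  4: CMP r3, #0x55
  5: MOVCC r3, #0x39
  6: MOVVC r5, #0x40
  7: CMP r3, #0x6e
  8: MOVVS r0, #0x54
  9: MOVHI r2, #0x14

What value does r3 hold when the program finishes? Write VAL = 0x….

[0] flags=0010 → (cmp)
[1] flags=0010 CC?F → skip
[2] flags=0010 GT?T → r5=0x2b
[3] flags=0010 HI?T → r3=0x83
[4] flags=0011 → (cmp)
[5] flags=0011 CC?F → skip
[6] flags=0011 VC?F → skip
[7] flags=0011 → (cmp)
[8] flags=0011 VS?T → r0=0x54
[9] flags=0011 HI?T → r2=0x14

VAL = 0x83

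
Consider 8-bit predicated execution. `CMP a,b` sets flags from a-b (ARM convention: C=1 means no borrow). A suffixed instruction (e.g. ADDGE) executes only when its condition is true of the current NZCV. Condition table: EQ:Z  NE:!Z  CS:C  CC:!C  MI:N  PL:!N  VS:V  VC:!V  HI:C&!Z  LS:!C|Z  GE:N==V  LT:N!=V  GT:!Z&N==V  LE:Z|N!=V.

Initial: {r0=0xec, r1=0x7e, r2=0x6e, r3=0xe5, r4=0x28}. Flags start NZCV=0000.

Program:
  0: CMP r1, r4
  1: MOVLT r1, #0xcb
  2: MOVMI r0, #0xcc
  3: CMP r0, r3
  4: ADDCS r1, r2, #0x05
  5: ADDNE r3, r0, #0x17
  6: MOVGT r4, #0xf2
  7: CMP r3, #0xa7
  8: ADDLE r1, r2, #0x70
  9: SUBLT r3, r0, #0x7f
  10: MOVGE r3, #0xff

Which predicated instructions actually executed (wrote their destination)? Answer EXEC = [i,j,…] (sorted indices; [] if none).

EXEC = [4,5,6,10]

0: ✓ CMP  NZCV=0010
1: · MOVLT
2: · MOVMI
3: ✓ CMP  NZCV=0010
4: ✓ ADDCS  r1←0x73
5: ✓ ADDNE  r3←0x03
6: ✓ MOVGT  r4←0xf2
7: ✓ CMP  NZCV=0000
8: · ADDLE
9: · SUBLT
10: ✓ MOVGE  r3←0xff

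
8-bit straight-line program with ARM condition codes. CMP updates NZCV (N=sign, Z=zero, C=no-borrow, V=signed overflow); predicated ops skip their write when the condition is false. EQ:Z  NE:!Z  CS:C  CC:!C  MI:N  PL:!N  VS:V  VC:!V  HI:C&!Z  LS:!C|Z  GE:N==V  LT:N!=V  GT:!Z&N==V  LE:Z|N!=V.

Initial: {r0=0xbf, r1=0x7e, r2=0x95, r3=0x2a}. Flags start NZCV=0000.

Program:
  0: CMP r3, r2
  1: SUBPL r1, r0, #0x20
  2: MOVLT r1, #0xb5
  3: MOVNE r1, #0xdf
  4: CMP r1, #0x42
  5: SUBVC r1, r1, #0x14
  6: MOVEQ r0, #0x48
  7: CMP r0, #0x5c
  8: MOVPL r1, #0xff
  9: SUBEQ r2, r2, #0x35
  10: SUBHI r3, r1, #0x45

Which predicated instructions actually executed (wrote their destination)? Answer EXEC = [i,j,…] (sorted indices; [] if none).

EXEC = [3,5,8,10]

[0] flags=1001 → (cmp)
[1] flags=1001 PL?F → skip
[2] flags=1001 LT?F → skip
[3] flags=1001 NE?T → r1=0xdf
[4] flags=1010 → (cmp)
[5] flags=1010 VC?T → r1=0xcb
[6] flags=1010 EQ?F → skip
[7] flags=0011 → (cmp)
[8] flags=0011 PL?T → r1=0xff
[9] flags=0011 EQ?F → skip
[10] flags=0011 HI?T → r3=0xba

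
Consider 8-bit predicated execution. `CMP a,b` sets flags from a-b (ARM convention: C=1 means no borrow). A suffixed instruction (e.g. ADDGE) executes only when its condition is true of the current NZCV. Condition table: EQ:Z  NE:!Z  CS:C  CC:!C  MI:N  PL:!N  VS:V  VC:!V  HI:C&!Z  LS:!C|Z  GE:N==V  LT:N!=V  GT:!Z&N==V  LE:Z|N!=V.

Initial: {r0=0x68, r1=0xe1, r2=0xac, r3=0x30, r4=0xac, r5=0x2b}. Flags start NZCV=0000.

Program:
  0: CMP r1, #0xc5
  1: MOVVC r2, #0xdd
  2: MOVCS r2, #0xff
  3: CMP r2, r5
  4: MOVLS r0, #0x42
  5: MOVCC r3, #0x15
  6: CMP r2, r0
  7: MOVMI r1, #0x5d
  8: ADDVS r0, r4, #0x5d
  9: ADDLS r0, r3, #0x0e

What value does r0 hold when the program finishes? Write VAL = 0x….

0: ✓ CMP  NZCV=0010
1: ✓ MOVVC  r2←0xdd
2: ✓ MOVCS  r2←0xff
3: ✓ CMP  NZCV=1010
4: · MOVLS
5: · MOVCC
6: ✓ CMP  NZCV=1010
7: ✓ MOVMI  r1←0x5d
8: · ADDVS
9: · ADDLS

VAL = 0x68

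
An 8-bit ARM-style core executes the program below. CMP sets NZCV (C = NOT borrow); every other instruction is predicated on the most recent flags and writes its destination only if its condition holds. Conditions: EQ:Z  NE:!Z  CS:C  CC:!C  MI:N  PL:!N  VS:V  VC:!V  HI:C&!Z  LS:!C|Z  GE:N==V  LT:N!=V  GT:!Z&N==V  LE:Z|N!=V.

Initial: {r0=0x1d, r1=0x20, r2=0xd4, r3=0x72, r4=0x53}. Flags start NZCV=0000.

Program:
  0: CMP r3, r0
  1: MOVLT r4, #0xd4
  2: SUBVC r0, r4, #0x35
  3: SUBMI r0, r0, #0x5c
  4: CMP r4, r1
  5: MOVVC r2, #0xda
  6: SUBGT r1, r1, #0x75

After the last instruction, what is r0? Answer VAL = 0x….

[0] flags=0010 → (cmp)
[1] flags=0010 LT?F → skip
[2] flags=0010 VC?T → r0=0x1e
[3] flags=0010 MI?F → skip
[4] flags=0010 → (cmp)
[5] flags=0010 VC?T → r2=0xda
[6] flags=0010 GT?T → r1=0xab

VAL = 0x1e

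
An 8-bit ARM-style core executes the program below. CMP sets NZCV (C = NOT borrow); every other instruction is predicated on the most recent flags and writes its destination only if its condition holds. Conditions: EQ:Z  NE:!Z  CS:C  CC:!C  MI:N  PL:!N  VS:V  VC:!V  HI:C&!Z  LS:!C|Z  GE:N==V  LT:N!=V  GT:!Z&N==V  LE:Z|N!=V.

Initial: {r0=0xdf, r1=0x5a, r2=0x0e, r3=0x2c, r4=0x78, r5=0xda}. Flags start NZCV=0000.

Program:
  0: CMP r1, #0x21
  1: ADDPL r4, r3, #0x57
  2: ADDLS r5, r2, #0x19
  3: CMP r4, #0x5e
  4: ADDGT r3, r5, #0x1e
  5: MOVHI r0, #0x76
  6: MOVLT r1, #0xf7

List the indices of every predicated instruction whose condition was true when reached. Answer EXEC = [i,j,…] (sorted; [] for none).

EXEC = [1,5,6]

0: ✓ CMP  NZCV=0010
1: ✓ ADDPL  r4←0x83
2: · ADDLS
3: ✓ CMP  NZCV=0011
4: · ADDGT
5: ✓ MOVHI  r0←0x76
6: ✓ MOVLT  r1←0xf7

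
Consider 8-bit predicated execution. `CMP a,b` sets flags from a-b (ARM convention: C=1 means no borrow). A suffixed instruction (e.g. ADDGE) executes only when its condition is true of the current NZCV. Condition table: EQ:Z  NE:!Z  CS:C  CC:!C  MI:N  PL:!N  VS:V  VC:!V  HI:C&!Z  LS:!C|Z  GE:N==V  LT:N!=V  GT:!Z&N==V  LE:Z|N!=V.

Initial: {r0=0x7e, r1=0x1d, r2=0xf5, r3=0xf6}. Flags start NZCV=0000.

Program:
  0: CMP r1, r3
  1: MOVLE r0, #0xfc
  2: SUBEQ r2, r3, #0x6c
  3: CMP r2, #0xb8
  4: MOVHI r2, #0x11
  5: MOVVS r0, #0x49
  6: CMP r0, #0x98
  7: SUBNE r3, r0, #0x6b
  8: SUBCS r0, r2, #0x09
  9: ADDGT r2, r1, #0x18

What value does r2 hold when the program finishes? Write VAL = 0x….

[0] flags=0000 → (cmp)
[1] flags=0000 LE?F → skip
[2] flags=0000 EQ?F → skip
[3] flags=0010 → (cmp)
[4] flags=0010 HI?T → r2=0x11
[5] flags=0010 VS?F → skip
[6] flags=1001 → (cmp)
[7] flags=1001 NE?T → r3=0x13
[8] flags=1001 CS?F → skip
[9] flags=1001 GT?T → r2=0x35

VAL = 0x35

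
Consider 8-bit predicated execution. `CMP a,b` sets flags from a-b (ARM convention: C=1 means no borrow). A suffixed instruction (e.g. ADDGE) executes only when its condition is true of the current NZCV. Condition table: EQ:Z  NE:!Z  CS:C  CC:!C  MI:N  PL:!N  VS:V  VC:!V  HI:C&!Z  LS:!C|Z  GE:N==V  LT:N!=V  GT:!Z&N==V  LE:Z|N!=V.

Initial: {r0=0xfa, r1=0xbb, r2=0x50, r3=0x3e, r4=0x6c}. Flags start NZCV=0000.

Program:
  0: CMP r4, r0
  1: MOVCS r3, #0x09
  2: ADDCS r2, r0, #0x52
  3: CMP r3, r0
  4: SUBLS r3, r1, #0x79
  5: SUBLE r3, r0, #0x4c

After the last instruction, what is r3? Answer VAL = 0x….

VAL = 0x42

0: ✓ CMP  NZCV=0000
1: · MOVCS
2: · ADDCS
3: ✓ CMP  NZCV=0000
4: ✓ SUBLS  r3←0x42
5: · SUBLE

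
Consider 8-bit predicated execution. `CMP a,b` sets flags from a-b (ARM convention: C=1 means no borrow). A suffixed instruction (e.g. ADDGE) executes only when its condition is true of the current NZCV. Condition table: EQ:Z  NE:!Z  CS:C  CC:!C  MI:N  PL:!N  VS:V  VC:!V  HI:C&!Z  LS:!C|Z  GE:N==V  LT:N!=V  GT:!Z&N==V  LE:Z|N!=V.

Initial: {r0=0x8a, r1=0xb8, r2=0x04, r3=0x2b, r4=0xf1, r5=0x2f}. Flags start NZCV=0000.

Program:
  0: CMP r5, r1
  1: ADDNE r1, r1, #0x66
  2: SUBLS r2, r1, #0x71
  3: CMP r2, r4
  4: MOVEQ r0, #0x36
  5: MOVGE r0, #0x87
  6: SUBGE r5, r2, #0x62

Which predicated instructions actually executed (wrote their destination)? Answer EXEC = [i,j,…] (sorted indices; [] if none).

0: ✓ CMP  NZCV=0000
1: ✓ ADDNE  r1←0x1e
2: ✓ SUBLS  r2←0xad
3: ✓ CMP  NZCV=1000
4: · MOVEQ
5: · MOVGE
6: · SUBGE

EXEC = [1,2]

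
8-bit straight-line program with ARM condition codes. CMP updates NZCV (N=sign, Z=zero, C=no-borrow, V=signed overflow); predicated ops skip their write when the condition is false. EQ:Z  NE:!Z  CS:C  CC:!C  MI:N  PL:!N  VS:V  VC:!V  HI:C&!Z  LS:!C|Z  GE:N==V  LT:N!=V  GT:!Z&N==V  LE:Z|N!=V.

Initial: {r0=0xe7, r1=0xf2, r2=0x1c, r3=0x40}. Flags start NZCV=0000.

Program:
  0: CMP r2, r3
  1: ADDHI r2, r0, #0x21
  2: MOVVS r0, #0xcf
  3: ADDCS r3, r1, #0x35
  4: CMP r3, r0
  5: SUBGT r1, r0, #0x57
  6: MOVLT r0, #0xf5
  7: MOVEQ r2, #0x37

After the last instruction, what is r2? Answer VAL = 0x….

VAL = 0x1c

0: ✓ CMP  NZCV=1000
1: · ADDHI
2: · MOVVS
3: · ADDCS
4: ✓ CMP  NZCV=0000
5: ✓ SUBGT  r1←0x90
6: · MOVLT
7: · MOVEQ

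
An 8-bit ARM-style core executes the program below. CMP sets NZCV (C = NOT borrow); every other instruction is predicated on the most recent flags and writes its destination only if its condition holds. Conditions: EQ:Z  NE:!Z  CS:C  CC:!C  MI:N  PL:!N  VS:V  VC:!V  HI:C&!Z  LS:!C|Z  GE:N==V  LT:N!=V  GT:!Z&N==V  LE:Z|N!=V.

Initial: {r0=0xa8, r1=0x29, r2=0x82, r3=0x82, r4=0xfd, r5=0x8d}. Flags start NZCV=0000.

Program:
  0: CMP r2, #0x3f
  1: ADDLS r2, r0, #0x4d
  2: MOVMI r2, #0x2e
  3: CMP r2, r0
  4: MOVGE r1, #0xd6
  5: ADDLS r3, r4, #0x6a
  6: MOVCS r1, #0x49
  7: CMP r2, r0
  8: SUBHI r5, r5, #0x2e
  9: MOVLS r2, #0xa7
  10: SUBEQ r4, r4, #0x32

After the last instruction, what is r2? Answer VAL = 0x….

[0] flags=0011 → (cmp)
[1] flags=0011 LS?F → skip
[2] flags=0011 MI?F → skip
[3] flags=1000 → (cmp)
[4] flags=1000 GE?F → skip
[5] flags=1000 LS?T → r3=0x67
[6] flags=1000 CS?F → skip
[7] flags=1000 → (cmp)
[8] flags=1000 HI?F → skip
[9] flags=1000 LS?T → r2=0xa7
[10] flags=1000 EQ?F → skip

VAL = 0xa7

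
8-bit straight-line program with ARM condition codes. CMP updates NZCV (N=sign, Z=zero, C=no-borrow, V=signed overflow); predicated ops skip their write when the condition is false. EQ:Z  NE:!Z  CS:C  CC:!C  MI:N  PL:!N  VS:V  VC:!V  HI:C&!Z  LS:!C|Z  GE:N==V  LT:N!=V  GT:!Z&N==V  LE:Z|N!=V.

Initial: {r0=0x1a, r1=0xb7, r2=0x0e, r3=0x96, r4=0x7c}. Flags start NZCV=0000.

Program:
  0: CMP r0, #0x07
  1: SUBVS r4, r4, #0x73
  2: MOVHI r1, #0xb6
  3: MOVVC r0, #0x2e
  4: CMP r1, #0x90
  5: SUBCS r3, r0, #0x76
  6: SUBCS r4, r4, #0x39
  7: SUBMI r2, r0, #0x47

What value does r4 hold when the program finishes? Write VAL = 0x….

VAL = 0x43

[0] flags=0010 → (cmp)
[1] flags=0010 VS?F → skip
[2] flags=0010 HI?T → r1=0xb6
[3] flags=0010 VC?T → r0=0x2e
[4] flags=0010 → (cmp)
[5] flags=0010 CS?T → r3=0xb8
[6] flags=0010 CS?T → r4=0x43
[7] flags=0010 MI?F → skip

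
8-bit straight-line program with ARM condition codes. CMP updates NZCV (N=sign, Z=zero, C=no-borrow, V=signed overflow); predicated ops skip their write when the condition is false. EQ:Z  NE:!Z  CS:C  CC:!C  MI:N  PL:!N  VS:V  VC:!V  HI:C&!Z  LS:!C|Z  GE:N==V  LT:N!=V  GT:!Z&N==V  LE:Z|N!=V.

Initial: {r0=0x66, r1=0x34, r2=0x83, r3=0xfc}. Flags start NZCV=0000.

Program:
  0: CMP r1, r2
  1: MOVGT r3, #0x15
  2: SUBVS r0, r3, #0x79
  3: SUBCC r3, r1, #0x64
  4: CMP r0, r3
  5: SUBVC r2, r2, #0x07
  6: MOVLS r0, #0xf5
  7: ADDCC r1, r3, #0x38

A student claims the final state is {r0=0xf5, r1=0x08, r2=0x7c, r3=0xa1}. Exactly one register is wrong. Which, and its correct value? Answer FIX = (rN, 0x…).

0: ✓ CMP  NZCV=1001
1: ✓ MOVGT  r3←0x15
2: ✓ SUBVS  r0←0x9c
3: ✓ SUBCC  r3←0xd0
4: ✓ CMP  NZCV=1000
5: ✓ SUBVC  r2←0x7c
6: ✓ MOVLS  r0←0xf5
7: ✓ ADDCC  r1←0x08

FIX = (r3, 0xd0)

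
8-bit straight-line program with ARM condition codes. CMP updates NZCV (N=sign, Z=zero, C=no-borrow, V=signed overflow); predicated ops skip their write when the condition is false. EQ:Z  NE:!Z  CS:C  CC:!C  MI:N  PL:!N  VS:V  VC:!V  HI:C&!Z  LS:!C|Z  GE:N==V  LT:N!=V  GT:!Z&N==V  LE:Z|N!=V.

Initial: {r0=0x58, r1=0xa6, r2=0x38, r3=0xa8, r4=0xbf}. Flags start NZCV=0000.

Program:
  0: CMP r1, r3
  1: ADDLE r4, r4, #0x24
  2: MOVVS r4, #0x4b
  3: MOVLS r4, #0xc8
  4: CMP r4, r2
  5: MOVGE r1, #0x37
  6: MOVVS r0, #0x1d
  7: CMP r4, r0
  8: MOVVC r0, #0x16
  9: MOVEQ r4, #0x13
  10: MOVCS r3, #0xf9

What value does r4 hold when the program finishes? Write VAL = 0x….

VAL = 0xc8

[0] flags=1000 → (cmp)
[1] flags=1000 LE?T → r4=0xe3
[2] flags=1000 VS?F → skip
[3] flags=1000 LS?T → r4=0xc8
[4] flags=1010 → (cmp)
[5] flags=1010 GE?F → skip
[6] flags=1010 VS?F → skip
[7] flags=0011 → (cmp)
[8] flags=0011 VC?F → skip
[9] flags=0011 EQ?F → skip
[10] flags=0011 CS?T → r3=0xf9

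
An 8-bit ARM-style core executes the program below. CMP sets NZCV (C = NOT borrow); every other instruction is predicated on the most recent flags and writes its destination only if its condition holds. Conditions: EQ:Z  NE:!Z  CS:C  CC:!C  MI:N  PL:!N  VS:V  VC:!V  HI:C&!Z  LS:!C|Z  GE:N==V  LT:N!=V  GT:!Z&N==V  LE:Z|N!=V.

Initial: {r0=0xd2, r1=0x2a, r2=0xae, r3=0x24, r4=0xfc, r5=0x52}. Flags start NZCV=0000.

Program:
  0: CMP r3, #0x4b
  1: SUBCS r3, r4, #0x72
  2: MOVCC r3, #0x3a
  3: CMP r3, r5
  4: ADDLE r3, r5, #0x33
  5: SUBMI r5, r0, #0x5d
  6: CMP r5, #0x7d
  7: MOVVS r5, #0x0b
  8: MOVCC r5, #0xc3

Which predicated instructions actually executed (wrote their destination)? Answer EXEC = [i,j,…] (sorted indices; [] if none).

EXEC = [2,4,5,8]

[0] flags=1000 → (cmp)
[1] flags=1000 CS?F → skip
[2] flags=1000 CC?T → r3=0x3a
[3] flags=1000 → (cmp)
[4] flags=1000 LE?T → r3=0x85
[5] flags=1000 MI?T → r5=0x75
[6] flags=1000 → (cmp)
[7] flags=1000 VS?F → skip
[8] flags=1000 CC?T → r5=0xc3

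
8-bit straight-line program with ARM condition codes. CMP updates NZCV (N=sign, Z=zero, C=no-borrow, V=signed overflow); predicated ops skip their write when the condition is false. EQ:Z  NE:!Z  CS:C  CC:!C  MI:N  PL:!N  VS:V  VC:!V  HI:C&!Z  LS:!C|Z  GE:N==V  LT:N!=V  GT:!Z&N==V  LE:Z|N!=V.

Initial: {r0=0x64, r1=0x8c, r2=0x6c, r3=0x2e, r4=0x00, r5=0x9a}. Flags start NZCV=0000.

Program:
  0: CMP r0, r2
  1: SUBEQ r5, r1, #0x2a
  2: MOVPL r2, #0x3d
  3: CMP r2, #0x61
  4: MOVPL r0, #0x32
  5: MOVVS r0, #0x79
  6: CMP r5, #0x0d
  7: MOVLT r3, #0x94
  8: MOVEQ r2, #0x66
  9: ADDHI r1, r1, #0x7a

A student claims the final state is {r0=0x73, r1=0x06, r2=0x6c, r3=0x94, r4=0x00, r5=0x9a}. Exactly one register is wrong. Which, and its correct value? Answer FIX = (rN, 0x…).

FIX = (r0, 0x32)

0: ✓ CMP  NZCV=1000
1: · SUBEQ
2: · MOVPL
3: ✓ CMP  NZCV=0010
4: ✓ MOVPL  r0←0x32
5: · MOVVS
6: ✓ CMP  NZCV=1010
7: ✓ MOVLT  r3←0x94
8: · MOVEQ
9: ✓ ADDHI  r1←0x06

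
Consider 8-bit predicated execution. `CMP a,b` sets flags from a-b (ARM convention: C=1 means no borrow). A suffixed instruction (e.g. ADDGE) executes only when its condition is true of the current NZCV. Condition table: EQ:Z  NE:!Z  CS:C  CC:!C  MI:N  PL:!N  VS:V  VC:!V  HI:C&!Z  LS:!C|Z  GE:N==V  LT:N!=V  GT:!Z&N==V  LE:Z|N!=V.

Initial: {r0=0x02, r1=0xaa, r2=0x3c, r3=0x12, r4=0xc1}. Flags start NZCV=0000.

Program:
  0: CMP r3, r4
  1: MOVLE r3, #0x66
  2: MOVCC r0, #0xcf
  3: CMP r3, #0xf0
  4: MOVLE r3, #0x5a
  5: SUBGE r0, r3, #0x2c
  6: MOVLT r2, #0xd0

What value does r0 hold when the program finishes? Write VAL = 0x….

[0] flags=0000 → (cmp)
[1] flags=0000 LE?F → skip
[2] flags=0000 CC?T → r0=0xcf
[3] flags=0000 → (cmp)
[4] flags=0000 LE?F → skip
[5] flags=0000 GE?T → r0=0xe6
[6] flags=0000 LT?F → skip

VAL = 0xe6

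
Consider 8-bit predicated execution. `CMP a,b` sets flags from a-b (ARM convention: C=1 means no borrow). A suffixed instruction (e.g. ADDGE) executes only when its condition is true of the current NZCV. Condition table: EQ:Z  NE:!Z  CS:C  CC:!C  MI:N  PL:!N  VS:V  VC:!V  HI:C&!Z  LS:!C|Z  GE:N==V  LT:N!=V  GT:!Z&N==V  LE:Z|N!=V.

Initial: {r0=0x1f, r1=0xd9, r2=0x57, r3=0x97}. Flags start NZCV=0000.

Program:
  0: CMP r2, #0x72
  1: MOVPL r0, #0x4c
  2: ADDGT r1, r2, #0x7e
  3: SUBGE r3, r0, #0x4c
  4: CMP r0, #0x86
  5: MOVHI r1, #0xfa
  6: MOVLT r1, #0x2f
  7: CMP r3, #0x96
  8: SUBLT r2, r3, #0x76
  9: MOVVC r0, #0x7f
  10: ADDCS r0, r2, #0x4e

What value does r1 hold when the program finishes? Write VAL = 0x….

0: ✓ CMP  NZCV=1000
1: · MOVPL
2: · ADDGT
3: · SUBGE
4: ✓ CMP  NZCV=1001
5: · MOVHI
6: · MOVLT
7: ✓ CMP  NZCV=0010
8: · SUBLT
9: ✓ MOVVC  r0←0x7f
10: ✓ ADDCS  r0←0xa5

VAL = 0xd9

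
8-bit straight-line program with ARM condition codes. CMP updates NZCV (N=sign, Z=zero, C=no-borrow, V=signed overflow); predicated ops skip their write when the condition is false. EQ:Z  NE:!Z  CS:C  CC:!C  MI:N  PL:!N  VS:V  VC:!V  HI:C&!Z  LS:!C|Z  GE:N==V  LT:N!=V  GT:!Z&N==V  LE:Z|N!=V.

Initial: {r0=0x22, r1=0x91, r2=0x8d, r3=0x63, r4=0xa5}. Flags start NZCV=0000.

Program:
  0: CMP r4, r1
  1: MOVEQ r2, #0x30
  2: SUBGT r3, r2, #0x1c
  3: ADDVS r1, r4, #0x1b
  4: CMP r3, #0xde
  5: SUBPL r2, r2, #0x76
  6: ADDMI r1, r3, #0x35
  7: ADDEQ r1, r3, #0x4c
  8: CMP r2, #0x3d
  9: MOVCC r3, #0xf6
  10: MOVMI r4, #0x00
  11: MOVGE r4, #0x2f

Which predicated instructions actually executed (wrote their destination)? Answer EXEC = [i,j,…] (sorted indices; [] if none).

EXEC = [2,6]

[0] flags=0010 → (cmp)
[1] flags=0010 EQ?F → skip
[2] flags=0010 GT?T → r3=0x71
[3] flags=0010 VS?F → skip
[4] flags=1001 → (cmp)
[5] flags=1001 PL?F → skip
[6] flags=1001 MI?T → r1=0xa6
[7] flags=1001 EQ?F → skip
[8] flags=0011 → (cmp)
[9] flags=0011 CC?F → skip
[10] flags=0011 MI?F → skip
[11] flags=0011 GE?F → skip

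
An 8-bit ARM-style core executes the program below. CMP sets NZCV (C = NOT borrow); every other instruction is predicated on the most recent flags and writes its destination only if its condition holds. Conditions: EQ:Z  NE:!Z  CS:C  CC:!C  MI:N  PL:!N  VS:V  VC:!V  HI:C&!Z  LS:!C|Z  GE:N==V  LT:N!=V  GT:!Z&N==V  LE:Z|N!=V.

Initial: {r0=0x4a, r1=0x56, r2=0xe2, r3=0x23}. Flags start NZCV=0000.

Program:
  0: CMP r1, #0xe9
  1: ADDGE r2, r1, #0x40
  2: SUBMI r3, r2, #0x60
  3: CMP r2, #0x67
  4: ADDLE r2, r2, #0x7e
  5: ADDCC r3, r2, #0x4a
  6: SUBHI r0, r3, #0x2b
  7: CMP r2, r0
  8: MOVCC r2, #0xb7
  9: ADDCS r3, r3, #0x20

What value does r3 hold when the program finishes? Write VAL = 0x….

[0] flags=0000 → (cmp)
[1] flags=0000 GE?T → r2=0x96
[2] flags=0000 MI?F → skip
[3] flags=0011 → (cmp)
[4] flags=0011 LE?T → r2=0x14
[5] flags=0011 CC?F → skip
[6] flags=0011 HI?T → r0=0xf8
[7] flags=0000 → (cmp)
[8] flags=0000 CC?T → r2=0xb7
[9] flags=0000 CS?F → skip

VAL = 0x23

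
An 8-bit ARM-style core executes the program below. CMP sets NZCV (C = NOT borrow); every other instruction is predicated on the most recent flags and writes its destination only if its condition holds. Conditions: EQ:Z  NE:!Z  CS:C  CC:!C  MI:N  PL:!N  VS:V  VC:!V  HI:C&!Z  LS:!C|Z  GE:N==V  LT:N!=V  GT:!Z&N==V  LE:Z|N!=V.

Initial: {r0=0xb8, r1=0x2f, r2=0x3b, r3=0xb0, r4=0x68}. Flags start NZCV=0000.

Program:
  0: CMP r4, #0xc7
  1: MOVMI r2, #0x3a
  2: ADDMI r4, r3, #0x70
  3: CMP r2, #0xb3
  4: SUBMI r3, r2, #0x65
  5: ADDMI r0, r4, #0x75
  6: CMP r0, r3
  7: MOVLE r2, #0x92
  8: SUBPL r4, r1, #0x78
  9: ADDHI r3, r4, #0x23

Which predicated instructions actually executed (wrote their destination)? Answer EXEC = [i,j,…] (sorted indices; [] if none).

EXEC = [1,2,4,5,7]

[0] flags=1001 → (cmp)
[1] flags=1001 MI?T → r2=0x3a
[2] flags=1001 MI?T → r4=0x20
[3] flags=1001 → (cmp)
[4] flags=1001 MI?T → r3=0xd5
[5] flags=1001 MI?T → r0=0x95
[6] flags=1000 → (cmp)
[7] flags=1000 LE?T → r2=0x92
[8] flags=1000 PL?F → skip
[9] flags=1000 HI?F → skip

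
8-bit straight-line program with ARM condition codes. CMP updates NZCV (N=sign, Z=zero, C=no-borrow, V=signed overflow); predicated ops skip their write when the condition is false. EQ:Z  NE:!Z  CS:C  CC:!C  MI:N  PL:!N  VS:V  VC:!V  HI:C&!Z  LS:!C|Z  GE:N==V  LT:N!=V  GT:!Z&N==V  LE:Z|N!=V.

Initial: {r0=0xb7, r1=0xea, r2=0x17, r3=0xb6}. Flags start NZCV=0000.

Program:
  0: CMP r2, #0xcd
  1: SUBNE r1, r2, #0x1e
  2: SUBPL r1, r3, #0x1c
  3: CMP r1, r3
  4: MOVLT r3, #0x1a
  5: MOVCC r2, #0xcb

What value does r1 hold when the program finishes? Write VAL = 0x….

[0] flags=0000 → (cmp)
[1] flags=0000 NE?T → r1=0xf9
[2] flags=0000 PL?T → r1=0x9a
[3] flags=1000 → (cmp)
[4] flags=1000 LT?T → r3=0x1a
[5] flags=1000 CC?T → r2=0xcb

VAL = 0x9a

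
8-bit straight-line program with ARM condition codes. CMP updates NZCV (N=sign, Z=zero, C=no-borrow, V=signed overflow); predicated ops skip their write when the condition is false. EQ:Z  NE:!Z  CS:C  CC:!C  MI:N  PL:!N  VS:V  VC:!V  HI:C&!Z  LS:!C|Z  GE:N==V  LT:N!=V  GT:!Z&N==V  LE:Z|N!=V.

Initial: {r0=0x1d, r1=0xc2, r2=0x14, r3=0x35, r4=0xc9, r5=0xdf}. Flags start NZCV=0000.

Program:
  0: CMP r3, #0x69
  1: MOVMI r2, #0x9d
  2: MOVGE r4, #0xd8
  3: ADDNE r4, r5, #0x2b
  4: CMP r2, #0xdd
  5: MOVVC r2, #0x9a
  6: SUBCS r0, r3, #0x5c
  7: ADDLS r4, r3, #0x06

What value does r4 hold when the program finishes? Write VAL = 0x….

[0] flags=1000 → (cmp)
[1] flags=1000 MI?T → r2=0x9d
[2] flags=1000 GE?F → skip
[3] flags=1000 NE?T → r4=0x0a
[4] flags=1000 → (cmp)
[5] flags=1000 VC?T → r2=0x9a
[6] flags=1000 CS?F → skip
[7] flags=1000 LS?T → r4=0x3b

VAL = 0x3b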